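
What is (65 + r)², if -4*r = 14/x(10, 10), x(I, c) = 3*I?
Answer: 15155449/3600 ≈ 4209.8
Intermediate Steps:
r = -7/60 (r = -7/(2*(3*10)) = -7/(2*30) = -¼*7/15 = -7/60 ≈ -0.11667)
(65 + r)² = (65 - 7/60)² = (3893/60)² = 15155449/3600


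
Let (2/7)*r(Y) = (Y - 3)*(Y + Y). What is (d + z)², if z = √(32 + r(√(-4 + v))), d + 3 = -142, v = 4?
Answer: 21057 - 1160*√2 ≈ 19417.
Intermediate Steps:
d = -145 (d = -3 - 142 = -145)
r(Y) = 7*Y*(-3 + Y) (r(Y) = 7*((Y - 3)*(Y + Y))/2 = 7*((-3 + Y)*(2*Y))/2 = 7*(2*Y*(-3 + Y))/2 = 7*Y*(-3 + Y))
z = 4*√2 (z = √(32 + 7*√(-4 + 4)*(-3 + √(-4 + 4))) = √(32 + 7*√0*(-3 + √0)) = √(32 + 7*0*(-3 + 0)) = √(32 + 7*0*(-3)) = √(32 + 0) = √32 = 4*√2 ≈ 5.6569)
(d + z)² = (-145 + 4*√2)²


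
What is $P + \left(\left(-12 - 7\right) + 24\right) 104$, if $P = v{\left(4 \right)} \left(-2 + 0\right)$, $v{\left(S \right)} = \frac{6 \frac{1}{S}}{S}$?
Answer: $\frac{2077}{4} \approx 519.25$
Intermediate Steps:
$v{\left(S \right)} = \frac{6}{S^{2}}$
$P = - \frac{3}{4}$ ($P = \frac{6}{16} \left(-2 + 0\right) = 6 \cdot \frac{1}{16} \left(-2\right) = \frac{3}{8} \left(-2\right) = - \frac{3}{4} \approx -0.75$)
$P + \left(\left(-12 - 7\right) + 24\right) 104 = - \frac{3}{4} + \left(\left(-12 - 7\right) + 24\right) 104 = - \frac{3}{4} + \left(-19 + 24\right) 104 = - \frac{3}{4} + 5 \cdot 104 = - \frac{3}{4} + 520 = \frac{2077}{4}$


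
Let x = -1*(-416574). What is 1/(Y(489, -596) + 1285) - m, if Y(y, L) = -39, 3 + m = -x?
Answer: 519054943/1246 ≈ 4.1658e+5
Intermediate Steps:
x = 416574
m = -416577 (m = -3 - 1*416574 = -3 - 416574 = -416577)
1/(Y(489, -596) + 1285) - m = 1/(-39 + 1285) - 1*(-416577) = 1/1246 + 416577 = 519054943/1246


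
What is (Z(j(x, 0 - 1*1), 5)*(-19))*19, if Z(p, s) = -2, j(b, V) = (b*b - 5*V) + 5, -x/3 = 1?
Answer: 722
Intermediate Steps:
x = -3 (x = -3*1 = -3)
j(b, V) = 5 + b² - 5*V (j(b, V) = (b² - 5*V) + 5 = 5 + b² - 5*V)
(Z(j(x, 0 - 1*1), 5)*(-19))*19 = -2*(-19)*19 = 38*19 = 722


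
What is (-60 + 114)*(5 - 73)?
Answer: -3672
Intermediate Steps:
(-60 + 114)*(5 - 73) = 54*(-68) = -3672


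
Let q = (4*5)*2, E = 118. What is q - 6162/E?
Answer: -721/59 ≈ -12.220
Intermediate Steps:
q = 40 (q = 20*2 = 40)
q - 6162/E = 40 - 6162/118 = 40 - 39*79/59 = 40 - 3081/59 = -721/59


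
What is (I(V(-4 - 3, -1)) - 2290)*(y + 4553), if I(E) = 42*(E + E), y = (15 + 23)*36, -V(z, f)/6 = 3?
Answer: -22511642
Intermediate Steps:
V(z, f) = -18 (V(z, f) = -6*3 = -18)
y = 1368 (y = 38*36 = 1368)
I(E) = 84*E (I(E) = 42*(2*E) = 84*E)
(I(V(-4 - 3, -1)) - 2290)*(y + 4553) = (84*(-18) - 2290)*(1368 + 4553) = (-1512 - 2290)*5921 = -3802*5921 = -22511642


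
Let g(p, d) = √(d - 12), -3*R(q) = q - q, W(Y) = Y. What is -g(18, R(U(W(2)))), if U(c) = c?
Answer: -2*I*√3 ≈ -3.4641*I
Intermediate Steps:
R(q) = 0 (R(q) = -(q - q)/3 = -⅓*0 = 0)
g(p, d) = √(-12 + d)
-g(18, R(U(W(2)))) = -√(-12 + 0) = -√(-12) = -2*I*√3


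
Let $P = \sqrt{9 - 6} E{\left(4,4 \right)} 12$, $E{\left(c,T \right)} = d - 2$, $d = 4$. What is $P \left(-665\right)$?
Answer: $- 15960 \sqrt{3} \approx -27644.0$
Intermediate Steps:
$E{\left(c,T \right)} = 2$ ($E{\left(c,T \right)} = 4 - 2 = 2$)
$P = 24 \sqrt{3}$ ($P = \sqrt{9 - 6} \cdot 2 \cdot 12 = \sqrt{3} \cdot 2 \cdot 12 = 2 \sqrt{3} \cdot 12 = 24 \sqrt{3} \approx 41.569$)
$P \left(-665\right) = 24 \sqrt{3} \left(-665\right) = - 15960 \sqrt{3}$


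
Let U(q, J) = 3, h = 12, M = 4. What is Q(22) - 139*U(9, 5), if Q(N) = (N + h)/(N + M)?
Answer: -5404/13 ≈ -415.69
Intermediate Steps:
Q(N) = (12 + N)/(4 + N) (Q(N) = (N + 12)/(N + 4) = (12 + N)/(4 + N))
Q(22) - 139*U(9, 5) = (12 + 22)/(4 + 22) - 139*3 = 34/26 - 417 = (1/26)*34 - 417 = 17/13 - 417 = -5404/13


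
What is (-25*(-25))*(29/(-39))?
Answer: -18125/39 ≈ -464.74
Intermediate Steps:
(-25*(-25))*(29/(-39)) = 625*(29*(-1/39)) = 625*(-29/39) = -18125/39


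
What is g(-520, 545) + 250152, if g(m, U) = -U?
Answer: 249607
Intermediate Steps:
g(-520, 545) + 250152 = -1*545 + 250152 = -545 + 250152 = 249607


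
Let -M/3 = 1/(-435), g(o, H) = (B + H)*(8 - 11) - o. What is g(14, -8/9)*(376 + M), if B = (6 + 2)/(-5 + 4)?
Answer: 2071798/435 ≈ 4762.8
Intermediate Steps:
B = -8 (B = 8/(-1) = 8*(-1) = -8)
g(o, H) = 24 - o - 3*H (g(o, H) = (-8 + H)*(8 - 11) - o = (-8 + H)*(-3) - o = (24 - 3*H) - o = 24 - o - 3*H)
M = 1/145 (M = -3/(-435) = -3*(-1/435) = 1/145 ≈ 0.0068966)
g(14, -8/9)*(376 + M) = (24 - 1*14 - (-24)/9)*(376 + 1/145) = (24 - 14 - (-24)/9)*(54521/145) = (24 - 14 - 3*(-8/9))*(54521/145) = (24 - 14 + 8/3)*(54521/145) = (38/3)*(54521/145) = 2071798/435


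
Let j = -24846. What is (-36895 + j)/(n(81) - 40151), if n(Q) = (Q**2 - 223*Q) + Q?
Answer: 61741/51572 ≈ 1.1972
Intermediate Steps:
n(Q) = Q**2 - 222*Q
(-36895 + j)/(n(81) - 40151) = (-36895 - 24846)/(81*(-222 + 81) - 40151) = -61741/(81*(-141) - 40151) = -61741/(-11421 - 40151) = -61741/(-51572) = -61741*(-1/51572) = 61741/51572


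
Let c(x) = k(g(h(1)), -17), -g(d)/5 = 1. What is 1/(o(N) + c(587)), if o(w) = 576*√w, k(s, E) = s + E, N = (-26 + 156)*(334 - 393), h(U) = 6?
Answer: -11/1272361202 - 144*I*√7670/636180601 ≈ -8.6453e-9 - 1.9823e-5*I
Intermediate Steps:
g(d) = -5 (g(d) = -5*1 = -5)
N = -7670 (N = 130*(-59) = -7670)
k(s, E) = E + s
c(x) = -22 (c(x) = -17 - 5 = -22)
1/(o(N) + c(587)) = 1/(576*√(-7670) - 22) = 1/(576*(I*√7670) - 22) = 1/(576*I*√7670 - 22) = 1/(-22 + 576*I*√7670)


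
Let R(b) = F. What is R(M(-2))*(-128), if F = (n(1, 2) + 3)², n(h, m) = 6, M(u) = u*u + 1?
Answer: -10368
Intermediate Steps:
M(u) = 1 + u² (M(u) = u² + 1 = 1 + u²)
F = 81 (F = (6 + 3)² = 9² = 81)
R(b) = 81
R(M(-2))*(-128) = 81*(-128) = -10368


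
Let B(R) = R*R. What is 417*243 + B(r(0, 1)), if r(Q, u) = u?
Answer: 101332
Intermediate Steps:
B(R) = R²
417*243 + B(r(0, 1)) = 417*243 + 1² = 101331 + 1 = 101332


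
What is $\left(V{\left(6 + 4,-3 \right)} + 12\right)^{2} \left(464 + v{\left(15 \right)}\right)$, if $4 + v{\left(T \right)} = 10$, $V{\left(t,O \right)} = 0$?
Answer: $67680$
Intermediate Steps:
$v{\left(T \right)} = 6$ ($v{\left(T \right)} = -4 + 10 = 6$)
$\left(V{\left(6 + 4,-3 \right)} + 12\right)^{2} \left(464 + v{\left(15 \right)}\right) = \left(0 + 12\right)^{2} \left(464 + 6\right) = 12^{2} \cdot 470 = 144 \cdot 470 = 67680$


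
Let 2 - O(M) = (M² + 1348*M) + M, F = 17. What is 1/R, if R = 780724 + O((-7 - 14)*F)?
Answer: 1/1134870 ≈ 8.8116e-7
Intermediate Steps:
O(M) = 2 - M² - 1349*M (O(M) = 2 - ((M² + 1348*M) + M) = 2 - (M² + 1349*M) = 2 + (-M² - 1349*M) = 2 - M² - 1349*M)
R = 1134870 (R = 780724 + (2 - ((-7 - 14)*17)² - 1349*(-7 - 14)*17) = 780724 + (2 - (-21*17)² - (-28329)*17) = 780724 + (2 - 1*(-357)² - 1349*(-357)) = 780724 + (2 - 1*127449 + 481593) = 780724 + (2 - 127449 + 481593) = 780724 + 354146 = 1134870)
1/R = 1/1134870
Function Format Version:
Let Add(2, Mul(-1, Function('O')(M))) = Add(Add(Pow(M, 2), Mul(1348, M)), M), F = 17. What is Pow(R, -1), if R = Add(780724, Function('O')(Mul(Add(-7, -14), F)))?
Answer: Rational(1, 1134870) ≈ 8.8116e-7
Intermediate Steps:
Function('O')(M) = Add(2, Mul(-1, Pow(M, 2)), Mul(-1349, M)) (Function('O')(M) = Add(2, Mul(-1, Add(Add(Pow(M, 2), Mul(1348, M)), M))) = Add(2, Mul(-1, Add(Pow(M, 2), Mul(1349, M)))) = Add(2, Add(Mul(-1, Pow(M, 2)), Mul(-1349, M))) = Add(2, Mul(-1, Pow(M, 2)), Mul(-1349, M)))
R = 1134870 (R = Add(780724, Add(2, Mul(-1, Pow(Mul(Add(-7, -14), 17), 2)), Mul(-1349, Mul(Add(-7, -14), 17)))) = Add(780724, Add(2, Mul(-1, Pow(Mul(-21, 17), 2)), Mul(-1349, Mul(-21, 17)))) = Add(780724, Add(2, Mul(-1, Pow(-357, 2)), Mul(-1349, -357))) = Add(780724, Add(2, Mul(-1, 127449), 481593)) = Add(780724, Add(2, -127449, 481593)) = Add(780724, 354146) = 1134870)
Pow(R, -1) = Pow(1134870, -1) = Rational(1, 1134870)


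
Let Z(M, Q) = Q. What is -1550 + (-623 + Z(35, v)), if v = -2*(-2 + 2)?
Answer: -2173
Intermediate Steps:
v = 0 (v = -2*0 = 0)
-1550 + (-623 + Z(35, v)) = -1550 + (-623 + 0) = -1550 - 623 = -2173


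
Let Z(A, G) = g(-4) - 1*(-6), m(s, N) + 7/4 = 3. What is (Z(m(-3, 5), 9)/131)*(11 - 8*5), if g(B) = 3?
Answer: -261/131 ≈ -1.9924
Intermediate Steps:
m(s, N) = 5/4 (m(s, N) = -7/4 + 3 = 5/4)
Z(A, G) = 9 (Z(A, G) = 3 - 1*(-6) = 3 + 6 = 9)
(Z(m(-3, 5), 9)/131)*(11 - 8*5) = (9/131)*(11 - 8*5) = (9*(1/131))*(11 - 40) = (9/131)*(-29) = -261/131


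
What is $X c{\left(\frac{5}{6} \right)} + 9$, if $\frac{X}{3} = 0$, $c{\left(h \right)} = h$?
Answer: $9$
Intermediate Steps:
$X = 0$ ($X = 3 \cdot 0 = 0$)
$X c{\left(\frac{5}{6} \right)} + 9 = 0 \cdot \frac{5}{6} + 9 = 0 + 9 = 9$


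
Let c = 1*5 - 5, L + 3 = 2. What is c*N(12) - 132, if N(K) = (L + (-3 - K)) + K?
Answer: -132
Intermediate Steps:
L = -1 (L = -3 + 2 = -1)
N(K) = -4 (N(K) = (-1 + (-3 - K)) + K = (-4 - K) + K = -4)
c = 0 (c = 5 - 5 = 0)
c*N(12) - 132 = 0*(-4) - 132 = 0 - 132 = -132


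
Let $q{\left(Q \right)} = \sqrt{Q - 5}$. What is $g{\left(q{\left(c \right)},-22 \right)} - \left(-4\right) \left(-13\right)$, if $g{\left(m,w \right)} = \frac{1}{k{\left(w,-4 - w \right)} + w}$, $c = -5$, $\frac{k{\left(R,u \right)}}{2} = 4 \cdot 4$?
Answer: $- \frac{519}{10} \approx -51.9$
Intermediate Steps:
$k{\left(R,u \right)} = 32$ ($k{\left(R,u \right)} = 2 \cdot 4 \cdot 4 = 2 \cdot 16 = 32$)
$q{\left(Q \right)} = \sqrt{-5 + Q}$
$g{\left(m,w \right)} = \frac{1}{32 + w}$
$g{\left(q{\left(c \right)},-22 \right)} - \left(-4\right) \left(-13\right) = \frac{1}{32 - 22} - \left(-4\right) \left(-13\right) = \frac{1}{10} - 52 = - \frac{519}{10}$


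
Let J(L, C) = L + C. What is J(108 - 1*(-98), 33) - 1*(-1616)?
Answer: 1855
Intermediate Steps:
J(L, C) = C + L
J(108 - 1*(-98), 33) - 1*(-1616) = (33 + (108 - 1*(-98))) - 1*(-1616) = (33 + (108 + 98)) + 1616 = (33 + 206) + 1616 = 239 + 1616 = 1855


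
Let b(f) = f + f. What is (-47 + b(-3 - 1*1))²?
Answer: 3025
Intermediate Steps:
b(f) = 2*f
(-47 + b(-3 - 1*1))² = (-47 + 2*(-3 - 1*1))² = (-47 + 2*(-3 - 1))² = (-47 + 2*(-4))² = (-47 - 8)² = (-55)² = 3025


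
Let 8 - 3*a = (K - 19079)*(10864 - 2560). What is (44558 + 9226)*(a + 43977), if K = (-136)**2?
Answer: 89159009688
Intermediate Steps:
K = 18496
a = 4841240/3 (a = 8/3 - (18496 - 19079)*(10864 - 2560)/3 = 8/3 - (-583)*8304/3 = 8/3 - 1/3*(-4841232) = 8/3 + 1613744 = 4841240/3 ≈ 1.6137e+6)
(44558 + 9226)*(a + 43977) = (44558 + 9226)*(4841240/3 + 43977) = 53784*(4973171/3) = 89159009688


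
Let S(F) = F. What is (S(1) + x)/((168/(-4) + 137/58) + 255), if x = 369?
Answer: 21460/12491 ≈ 1.7180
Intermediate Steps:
(S(1) + x)/((168/(-4) + 137/58) + 255) = (1 + 369)/((168/(-4) + 137/58) + 255) = 370/((168*(-1/4) + 137*(1/58)) + 255) = 370/((-42 + 137/58) + 255) = 370/(-2299/58 + 255) = 370/(12491/58) = 370*(58/12491) = 21460/12491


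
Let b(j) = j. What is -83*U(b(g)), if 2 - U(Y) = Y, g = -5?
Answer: -581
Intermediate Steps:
U(Y) = 2 - Y
-83*U(b(g)) = -83*(2 - 1*(-5)) = -83*(2 + 5) = -83*7 = -581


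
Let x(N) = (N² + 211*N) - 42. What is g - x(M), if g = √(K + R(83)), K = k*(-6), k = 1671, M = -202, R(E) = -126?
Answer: 1860 + 6*I*√282 ≈ 1860.0 + 100.76*I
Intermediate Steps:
K = -10026 (K = 1671*(-6) = -10026)
x(N) = -42 + N² + 211*N
g = 6*I*√282 (g = √(-10026 - 126) = √(-10152) = 6*I*√282 ≈ 100.76*I)
g - x(M) = 6*I*√282 - (-42 + (-202)² + 211*(-202)) = 6*I*√282 - (-42 + 40804 - 42622) = 6*I*√282 - 1*(-1860) = 6*I*√282 + 1860 = 1860 + 6*I*√282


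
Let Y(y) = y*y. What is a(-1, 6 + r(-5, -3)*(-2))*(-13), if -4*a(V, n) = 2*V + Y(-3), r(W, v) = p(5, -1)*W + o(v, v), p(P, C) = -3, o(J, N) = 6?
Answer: 91/4 ≈ 22.750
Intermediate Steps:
Y(y) = y²
r(W, v) = 6 - 3*W (r(W, v) = -3*W + 6 = 6 - 3*W)
a(V, n) = -9/4 - V/2 (a(V, n) = -(2*V + (-3)²)/4 = -(2*V + 9)/4 = -(9 + 2*V)/4 = -9/4 - V/2)
a(-1, 6 + r(-5, -3)*(-2))*(-13) = (-9/4 - ½*(-1))*(-13) = (-9/4 + ½)*(-13) = -7/4*(-13) = 91/4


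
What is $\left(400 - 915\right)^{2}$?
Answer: $265225$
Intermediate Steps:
$\left(400 - 915\right)^{2} = \left(-515\right)^{2} = 265225$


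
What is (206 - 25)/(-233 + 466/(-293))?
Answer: -53033/68735 ≈ -0.77156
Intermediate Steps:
(206 - 25)/(-233 + 466/(-293)) = 181/(-233 + 466*(-1/293)) = 181/(-233 - 466/293) = 181/(-68735/293) = 181*(-293/68735) = -53033/68735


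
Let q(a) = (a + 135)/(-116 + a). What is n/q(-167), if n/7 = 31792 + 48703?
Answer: 159460595/32 ≈ 4.9831e+6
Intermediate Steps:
n = 563465 (n = 7*(31792 + 48703) = 7*80495 = 563465)
q(a) = (135 + a)/(-116 + a)
n/q(-167) = 563465/(((135 - 167)/(-116 - 167))) = 563465/((-32/(-283))) = 563465/((-1/283*(-32))) = 563465/(32/283) = 563465*(283/32) = 159460595/32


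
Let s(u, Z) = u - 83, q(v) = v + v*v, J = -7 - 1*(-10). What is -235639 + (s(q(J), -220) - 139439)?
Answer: -375149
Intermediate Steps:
J = 3 (J = -7 + 10 = 3)
q(v) = v + v²
s(u, Z) = -83 + u
-235639 + (s(q(J), -220) - 139439) = -235639 + ((-83 + 3*(1 + 3)) - 139439) = -235639 + ((-83 + 3*4) - 139439) = -235639 + ((-83 + 12) - 139439) = -235639 + (-71 - 139439) = -235639 - 139510 = -375149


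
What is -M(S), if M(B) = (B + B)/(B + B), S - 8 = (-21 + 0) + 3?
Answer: -1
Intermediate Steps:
S = -10 (S = 8 + ((-21 + 0) + 3) = 8 + (-21 + 3) = 8 - 18 = -10)
M(B) = 1 (M(B) = (2*B)/((2*B)) = (2*B)*(1/(2*B)) = 1)
-M(S) = -1*1 = -1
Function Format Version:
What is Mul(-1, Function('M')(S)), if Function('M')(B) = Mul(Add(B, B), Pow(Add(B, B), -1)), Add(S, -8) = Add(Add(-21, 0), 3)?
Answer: -1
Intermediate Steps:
S = -10 (S = Add(8, Add(Add(-21, 0), 3)) = Add(8, Add(-21, 3)) = Add(8, -18) = -10)
Function('M')(B) = 1 (Function('M')(B) = Mul(Mul(2, B), Pow(Mul(2, B), -1)) = Mul(Mul(2, B), Mul(Rational(1, 2), Pow(B, -1))) = 1)
Mul(-1, Function('M')(S)) = Mul(-1, 1) = -1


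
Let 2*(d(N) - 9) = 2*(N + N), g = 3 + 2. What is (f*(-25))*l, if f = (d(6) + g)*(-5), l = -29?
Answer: -94250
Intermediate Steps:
g = 5
d(N) = 9 + 2*N (d(N) = 9 + (2*(N + N))/2 = 9 + (2*(2*N))/2 = 9 + (4*N)/2 = 9 + 2*N)
f = -130 (f = ((9 + 2*6) + 5)*(-5) = ((9 + 12) + 5)*(-5) = (21 + 5)*(-5) = 26*(-5) = -130)
(f*(-25))*l = -130*(-25)*(-29) = 3250*(-29) = -94250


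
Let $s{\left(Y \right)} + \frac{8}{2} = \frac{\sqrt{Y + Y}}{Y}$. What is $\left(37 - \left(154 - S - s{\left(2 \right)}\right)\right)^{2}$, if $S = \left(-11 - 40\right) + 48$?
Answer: $15129$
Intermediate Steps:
$S = -3$ ($S = \left(-11 - 40\right) + 48 = -51 + 48 = -3$)
$s{\left(Y \right)} = -4 + \frac{\sqrt{2}}{\sqrt{Y}}$ ($s{\left(Y \right)} = -4 + \frac{\sqrt{Y + Y}}{Y} = -4 + \frac{\sqrt{2 Y}}{Y} = -4 + \frac{\sqrt{2} \sqrt{Y}}{Y} = -4 + \frac{\sqrt{2}}{\sqrt{Y}}$)
$\left(37 - \left(154 - S - s{\left(2 \right)}\right)\right)^{2} = \left(37 - \left(161 - \frac{\sqrt{2}}{\sqrt{2}}\right)\right)^{2} = \left(37 - \left(161 - \sqrt{2} \frac{\sqrt{2}}{2}\right)\right)^{2} = \left(37 + \left(\left(-3 + \left(-4 + 1\right)\right) - 154\right)\right)^{2} = \left(37 - 160\right)^{2} = \left(-123\right)^{2} = 15129$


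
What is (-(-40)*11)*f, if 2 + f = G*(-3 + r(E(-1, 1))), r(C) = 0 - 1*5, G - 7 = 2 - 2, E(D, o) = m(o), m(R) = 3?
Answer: -25520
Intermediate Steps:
E(D, o) = 3
G = 7 (G = 7 + (2 - 2) = 7 + 0 = 7)
r(C) = -5 (r(C) = 0 - 5 = -5)
f = -58 (f = -2 + 7*(-3 - 5) = -2 + 7*(-8) = -2 - 56 = -58)
(-(-40)*11)*f = -(-40)*11*(-58) = -10*(-44)*(-58) = 440*(-58) = -25520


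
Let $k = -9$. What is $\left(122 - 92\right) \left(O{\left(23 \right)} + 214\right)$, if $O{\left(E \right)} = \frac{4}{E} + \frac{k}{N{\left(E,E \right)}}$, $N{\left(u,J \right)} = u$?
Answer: $\frac{147510}{23} \approx 6413.5$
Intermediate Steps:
$O{\left(E \right)} = - \frac{5}{E}$ ($O{\left(E \right)} = \frac{4}{E} - \frac{9}{E} = - \frac{5}{E}$)
$\left(122 - 92\right) \left(O{\left(23 \right)} + 214\right) = \left(122 - 92\right) \left(- \frac{5}{23} + 214\right) = 30 \left(\left(-5\right) \frac{1}{23} + 214\right) = 30 \left(- \frac{5}{23} + 214\right) = 30 \cdot \frac{4917}{23} = \frac{147510}{23}$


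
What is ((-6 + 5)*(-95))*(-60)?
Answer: -5700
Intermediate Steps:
((-6 + 5)*(-95))*(-60) = -1*(-95)*(-60) = 95*(-60) = -5700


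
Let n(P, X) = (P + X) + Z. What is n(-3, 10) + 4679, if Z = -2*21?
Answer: 4644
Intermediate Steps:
Z = -42
n(P, X) = -42 + P + X (n(P, X) = (P + X) - 42 = -42 + P + X)
n(-3, 10) + 4679 = (-42 - 3 + 10) + 4679 = -35 + 4679 = 4644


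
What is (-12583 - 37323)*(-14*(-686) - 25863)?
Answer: 811421654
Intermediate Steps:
(-12583 - 37323)*(-14*(-686) - 25863) = -49906*(9604 - 25863) = -49906*(-16259) = 811421654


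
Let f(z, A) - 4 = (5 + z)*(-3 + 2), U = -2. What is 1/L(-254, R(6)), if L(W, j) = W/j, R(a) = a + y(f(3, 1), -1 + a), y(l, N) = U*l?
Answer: -7/127 ≈ -0.055118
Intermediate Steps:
f(z, A) = -1 - z (f(z, A) = 4 + (5 + z)*(-3 + 2) = 4 + (5 + z)*(-1) = 4 + (-5 - z) = -1 - z)
y(l, N) = -2*l
R(a) = 8 + a (R(a) = a - 2*(-1 - 1*3) = a - 2*(-1 - 3) = a - 2*(-4) = a + 8 = 8 + a)
1/L(-254, R(6)) = 1/(-254/(8 + 6)) = 1/(-254/14) = 1/(-254*1/14) = 1/(-127/7) = -7/127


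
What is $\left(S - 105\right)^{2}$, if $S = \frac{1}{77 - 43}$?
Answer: $\frac{12737761}{1156} \approx 11019.0$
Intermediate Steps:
$S = \frac{1}{34} \approx 0.029412$
$\left(S - 105\right)^{2} = \left(\frac{1}{34} - 105\right)^{2} = \left(- \frac{3569}{34}\right)^{2} = \frac{12737761}{1156}$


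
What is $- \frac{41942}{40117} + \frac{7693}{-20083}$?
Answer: $- \frac{164420181}{115095673} \approx -1.4286$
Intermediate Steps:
$- \frac{41942}{40117} + \frac{7693}{-20083} = \left(-41942\right) \frac{1}{40117} + 7693 \left(- \frac{1}{20083}\right) = - \frac{41942}{40117} - \frac{1099}{2869} = - \frac{164420181}{115095673}$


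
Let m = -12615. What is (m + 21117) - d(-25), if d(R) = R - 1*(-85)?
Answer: 8442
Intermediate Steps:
d(R) = 85 + R (d(R) = R + 85 = 85 + R)
(m + 21117) - d(-25) = (-12615 + 21117) - (85 - 25) = 8502 - 1*60 = 8502 - 60 = 8442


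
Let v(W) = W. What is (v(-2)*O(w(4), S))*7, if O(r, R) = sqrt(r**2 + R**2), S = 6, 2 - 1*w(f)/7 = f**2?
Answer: -28*sqrt(2410) ≈ -1374.6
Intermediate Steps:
w(f) = 14 - 7*f**2
O(r, R) = sqrt(R**2 + r**2)
(v(-2)*O(w(4), S))*7 = -2*sqrt(6**2 + (14 - 7*4**2)**2)*7 = -2*sqrt(36 + (14 - 7*16)**2)*7 = -2*sqrt(36 + (14 - 112)**2)*7 = -2*sqrt(36 + (-98)**2)*7 = -2*sqrt(36 + 9604)*7 = -4*sqrt(2410)*7 = -28*sqrt(2410)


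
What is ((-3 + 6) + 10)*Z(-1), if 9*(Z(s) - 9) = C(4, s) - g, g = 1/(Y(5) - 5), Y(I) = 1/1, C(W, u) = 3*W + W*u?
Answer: 1547/12 ≈ 128.92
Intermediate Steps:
Y(I) = 1
g = -1/4 (g = 1/(1 - 5) = 1/(-4) = -1/4 ≈ -0.25000)
Z(s) = 373/36 + 4*s/9 (Z(s) = 9 + (4*(3 + s) - 1*(-1/4))/9 = 9 + ((12 + 4*s) + 1/4)/9 = 9 + (49/4 + 4*s)/9 = 9 + (49/36 + 4*s/9) = 373/36 + 4*s/9)
((-3 + 6) + 10)*Z(-1) = ((-3 + 6) + 10)*(373/36 + (4/9)*(-1)) = (3 + 10)*(373/36 - 4/9) = 13*(119/12) = 1547/12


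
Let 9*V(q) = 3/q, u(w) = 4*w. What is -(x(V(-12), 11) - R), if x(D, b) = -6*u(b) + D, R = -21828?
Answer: -776303/36 ≈ -21564.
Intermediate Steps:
V(q) = 1/(3*q) (V(q) = (3/q)/9 = 1/(3*q))
x(D, b) = D - 24*b (x(D, b) = -24*b + D = D - 24*b)
-(x(V(-12), 11) - R) = -(((⅓)/(-12) - 24*11) - 1*(-21828)) = -(((⅓)*(-1/12) - 264) + 21828) = -((-1/36 - 264) + 21828) = -(-9505/36 + 21828) = -1*776303/36 = -776303/36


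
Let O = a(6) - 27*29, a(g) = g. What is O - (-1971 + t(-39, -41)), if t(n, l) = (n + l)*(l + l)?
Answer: -5366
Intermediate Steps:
t(n, l) = 2*l*(l + n) (t(n, l) = (l + n)*(2*l) = 2*l*(l + n))
O = -777 (O = 6 - 27*29 = 6 - 783 = -777)
O - (-1971 + t(-39, -41)) = -777 - (-1971 + 2*(-41)*(-41 - 39)) = -777 - (-1971 + 2*(-41)*(-80)) = -777 - (-1971 + 6560) = -777 - 1*4589 = -777 - 4589 = -5366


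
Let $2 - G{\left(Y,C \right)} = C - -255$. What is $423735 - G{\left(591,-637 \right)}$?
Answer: $423351$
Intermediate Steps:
$G{\left(Y,C \right)} = -253 - C$ ($G{\left(Y,C \right)} = 2 - \left(C - -255\right) = 2 - \left(C + 255\right) = 2 - \left(255 + C\right) = -253 - C$)
$423735 - G{\left(591,-637 \right)} = 423735 - \left(-253 - -637\right) = 423735 - \left(-253 + 637\right) = 423735 - 384 = 423351$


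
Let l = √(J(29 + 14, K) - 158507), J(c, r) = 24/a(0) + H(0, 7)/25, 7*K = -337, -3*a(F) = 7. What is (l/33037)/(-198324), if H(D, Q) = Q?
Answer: -I*√48545833/114660524790 ≈ -6.0766e-8*I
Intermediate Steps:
a(F) = -7/3 (a(F) = -⅓*7 = -7/3)
K = -337/7 (K = (⅐)*(-337) = -337/7 ≈ -48.143)
J(c, r) = -1751/175 (J(c, r) = 24/(-7/3) + 7/25 = 24*(-3/7) + 7*(1/25) = -72/7 + 7/25 = -1751/175)
l = 2*I*√48545833/35 (l = √(-1751/175 - 158507) = √(-27740476/175) = 2*I*√48545833/35 ≈ 398.14*I)
(l/33037)/(-198324) = ((2*I*√48545833/35)/33037)/(-198324) = ((2*I*√48545833/35)*(1/33037))*(-1/198324) = (2*I*√48545833/1156295)*(-1/198324) = -I*√48545833/114660524790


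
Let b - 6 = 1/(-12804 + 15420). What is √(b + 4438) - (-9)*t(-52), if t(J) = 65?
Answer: 585 + √7603080270/1308 ≈ 651.66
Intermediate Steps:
b = 15697/2616 (b = 6 + 1/(-12804 + 15420) = 6 + 1/2616 = 15697/2616 ≈ 6.0004)
√(b + 4438) - (-9)*t(-52) = √(15697/2616 + 4438) - (-9)*65 = √(11625505/2616) - 1*(-585) = √7603080270/1308 + 585 = 585 + √7603080270/1308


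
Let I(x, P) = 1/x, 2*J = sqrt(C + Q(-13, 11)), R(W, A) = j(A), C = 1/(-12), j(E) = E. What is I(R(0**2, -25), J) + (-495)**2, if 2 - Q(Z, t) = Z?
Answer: 6125624/25 ≈ 2.4503e+5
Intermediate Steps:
Q(Z, t) = 2 - Z
C = -1/12 ≈ -0.083333
R(W, A) = A
J = sqrt(537)/12 (J = sqrt(-1/12 + (2 - 1*(-13)))/2 = sqrt(-1/12 + (2 + 13))/2 = sqrt(-1/12 + 15)/2 = sqrt(179/12)/2 = (sqrt(537)/6)/2 = sqrt(537)/12 ≈ 1.9311)
I(R(0**2, -25), J) + (-495)**2 = 1/(-25) + (-495)**2 = -1/25 + 245025 = 6125624/25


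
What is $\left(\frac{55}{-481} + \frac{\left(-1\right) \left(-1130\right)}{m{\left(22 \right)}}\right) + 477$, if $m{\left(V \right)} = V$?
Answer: $\frac{2794967}{5291} \approx 528.25$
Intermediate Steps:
$\left(\frac{55}{-481} + \frac{\left(-1\right) \left(-1130\right)}{m{\left(22 \right)}}\right) + 477 = \left(\frac{55}{-481} + \frac{\left(-1\right) \left(-1130\right)}{22}\right) + 477 = \left(55 \left(- \frac{1}{481}\right) + 1130 \cdot \frac{1}{22}\right) + 477 = \left(- \frac{55}{481} + \frac{565}{11}\right) + 477 = \frac{271160}{5291} + 477 = \frac{2794967}{5291}$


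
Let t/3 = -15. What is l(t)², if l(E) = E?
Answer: 2025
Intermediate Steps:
t = -45 (t = 3*(-15) = -45)
l(t)² = (-45)² = 2025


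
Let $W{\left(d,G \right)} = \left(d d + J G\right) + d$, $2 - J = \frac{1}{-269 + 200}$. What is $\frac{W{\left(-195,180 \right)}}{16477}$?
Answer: $\frac{878430}{378971} \approx 2.3179$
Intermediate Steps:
$J = \frac{139}{69}$ ($J = 2 - \frac{1}{-269 + 200} = 2 - \frac{1}{-69} = 2 - - \frac{1}{69} = 2 + \frac{1}{69} = \frac{139}{69} \approx 2.0145$)
$W{\left(d,G \right)} = d + d^{2} + \frac{139 G}{69}$ ($W{\left(d,G \right)} = \left(d d + \frac{139 G}{69}\right) + d = \left(d^{2} + \frac{139 G}{69}\right) + d = d + d^{2} + \frac{139 G}{69}$)
$\frac{W{\left(-195,180 \right)}}{16477} = \frac{-195 + \left(-195\right)^{2} + \frac{139}{69} \cdot 180}{16477} = \left(-195 + 38025 + \frac{8340}{23}\right) \frac{1}{16477} = \frac{878430}{23} \cdot \frac{1}{16477} = \frac{878430}{378971}$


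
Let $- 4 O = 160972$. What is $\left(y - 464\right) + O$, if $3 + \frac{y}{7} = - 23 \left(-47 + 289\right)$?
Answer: $-79690$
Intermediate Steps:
$O = -40243$ ($O = \left(- \frac{1}{4}\right) 160972 = -40243$)
$y = -38983$ ($y = -21 + 7 \left(- 23 \left(-47 + 289\right)\right) = -21 + 7 \left(\left(-23\right) 242\right) = -21 + 7 \left(-5566\right) = -21 - 38962 = -38983$)
$\left(y - 464\right) + O = \left(-38983 - 464\right) - 40243 = -39447 - 40243 = -79690$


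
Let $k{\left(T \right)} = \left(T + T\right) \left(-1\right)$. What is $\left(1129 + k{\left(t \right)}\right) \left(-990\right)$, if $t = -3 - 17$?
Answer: $-1157310$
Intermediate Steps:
$t = -20$
$k{\left(T \right)} = - 2 T$ ($k{\left(T \right)} = 2 T \left(-1\right) = - 2 T$)
$\left(1129 + k{\left(t \right)}\right) \left(-990\right) = \left(1129 - -40\right) \left(-990\right) = \left(1129 + 40\right) \left(-990\right) = 1169 \left(-990\right) = -1157310$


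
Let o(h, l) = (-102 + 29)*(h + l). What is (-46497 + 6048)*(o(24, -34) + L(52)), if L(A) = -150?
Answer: -23460420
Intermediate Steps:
o(h, l) = -73*h - 73*l (o(h, l) = -73*(h + l) = -73*h - 73*l)
(-46497 + 6048)*(o(24, -34) + L(52)) = (-46497 + 6048)*((-73*24 - 73*(-34)) - 150) = -40449*((-1752 + 2482) - 150) = -40449*(730 - 150) = -40449*580 = -23460420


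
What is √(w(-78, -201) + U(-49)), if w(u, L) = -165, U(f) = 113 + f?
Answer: I*√101 ≈ 10.05*I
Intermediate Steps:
√(w(-78, -201) + U(-49)) = √(-165 + (113 - 49)) = √(-165 + 64) = √(-101) = I*√101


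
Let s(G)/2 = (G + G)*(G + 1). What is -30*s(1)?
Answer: -240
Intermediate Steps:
s(G) = 4*G*(1 + G) (s(G) = 2*((G + G)*(G + 1)) = 2*((2*G)*(1 + G)) = 2*(2*G*(1 + G)) = 4*G*(1 + G))
-30*s(1) = -120*(1 + 1) = -120*2 = -30*8 = -240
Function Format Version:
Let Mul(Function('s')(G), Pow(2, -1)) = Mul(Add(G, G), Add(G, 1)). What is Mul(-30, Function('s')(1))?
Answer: -240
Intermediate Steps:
Function('s')(G) = Mul(4, G, Add(1, G)) (Function('s')(G) = Mul(2, Mul(Add(G, G), Add(G, 1))) = Mul(2, Mul(Mul(2, G), Add(1, G))) = Mul(2, Mul(2, G, Add(1, G))) = Mul(4, G, Add(1, G)))
Mul(-30, Function('s')(1)) = Mul(-30, Mul(4, 1, Add(1, 1))) = Mul(-30, Mul(4, 1, 2)) = Mul(-30, 8) = -240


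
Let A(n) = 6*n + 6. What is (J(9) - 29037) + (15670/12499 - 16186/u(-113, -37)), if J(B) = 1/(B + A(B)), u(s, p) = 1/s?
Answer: 1552360507540/862431 ≈ 1.8000e+6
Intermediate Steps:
A(n) = 6 + 6*n
J(B) = 1/(6 + 7*B) (J(B) = 1/(B + (6 + 6*B)) = 1/(6 + 7*B))
(J(9) - 29037) + (15670/12499 - 16186/u(-113, -37)) = (1/(6 + 7*9) - 29037) + (15670/12499 - 16186/(1/(-113))) = (1/(6 + 63) - 29037) + (15670*(1/12499) - 16186/(-1/113)) = (1/69 - 29037) + (15670/12499 - 16186*(-113)) = (1/69 - 29037) + (15670/12499 + 1829018) = -2003552/69 + 22860911652/12499 = 1552360507540/862431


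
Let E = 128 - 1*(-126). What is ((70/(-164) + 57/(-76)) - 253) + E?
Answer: -29/164 ≈ -0.17683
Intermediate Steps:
E = 254 (E = 128 + 126 = 254)
((70/(-164) + 57/(-76)) - 253) + E = ((70/(-164) + 57/(-76)) - 253) + 254 = ((70*(-1/164) + 57*(-1/76)) - 253) + 254 = ((-35/82 - 3/4) - 253) + 254 = (-193/164 - 253) + 254 = -41685/164 + 254 = -29/164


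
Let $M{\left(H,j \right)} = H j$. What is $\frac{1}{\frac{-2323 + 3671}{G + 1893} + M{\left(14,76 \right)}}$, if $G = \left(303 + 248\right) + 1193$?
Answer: $\frac{3637}{3871116} \approx 0.00093952$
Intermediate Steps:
$G = 1744$ ($G = 551 + 1193 = 1744$)
$\frac{1}{\frac{-2323 + 3671}{G + 1893} + M{\left(14,76 \right)}} = \frac{1}{\frac{-2323 + 3671}{1744 + 1893} + 14 \cdot 76} = \frac{1}{\frac{1348}{3637} + 1064} = \frac{1}{\frac{3871116}{3637}} = \frac{3637}{3871116}$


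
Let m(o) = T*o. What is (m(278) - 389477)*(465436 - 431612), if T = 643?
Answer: -7127494752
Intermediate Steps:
m(o) = 643*o
(m(278) - 389477)*(465436 - 431612) = (643*278 - 389477)*(465436 - 431612) = (178754 - 389477)*33824 = -210723*33824 = -7127494752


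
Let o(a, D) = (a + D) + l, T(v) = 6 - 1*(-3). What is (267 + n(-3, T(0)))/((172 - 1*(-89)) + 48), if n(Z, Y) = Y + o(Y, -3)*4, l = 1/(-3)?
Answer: 896/927 ≈ 0.96656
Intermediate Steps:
T(v) = 9 (T(v) = 6 + 3 = 9)
l = -1/3 ≈ -0.33333
o(a, D) = -1/3 + D + a (o(a, D) = (a + D) - 1/3 = (D + a) - 1/3 = -1/3 + D + a)
n(Z, Y) = -40/3 + 5*Y (n(Z, Y) = Y + (-1/3 - 3 + Y)*4 = Y + (-10/3 + Y)*4 = Y + (-40/3 + 4*Y) = -40/3 + 5*Y)
(267 + n(-3, T(0)))/((172 - 1*(-89)) + 48) = (267 + (-40/3 + 5*9))/((172 - 1*(-89)) + 48) = (267 + (-40/3 + 45))/((172 + 89) + 48) = (267 + 95/3)/(261 + 48) = (896/3)/309 = (896/3)*(1/309) = 896/927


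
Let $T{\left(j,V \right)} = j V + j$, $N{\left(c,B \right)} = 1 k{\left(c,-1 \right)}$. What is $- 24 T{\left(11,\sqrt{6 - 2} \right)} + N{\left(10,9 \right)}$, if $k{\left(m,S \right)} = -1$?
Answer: $-793$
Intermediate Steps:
$N{\left(c,B \right)} = -1$ ($N{\left(c,B \right)} = 1 \left(-1\right) = -1$)
$T{\left(j,V \right)} = j + V j$ ($T{\left(j,V \right)} = V j + j = j + V j$)
$- 24 T{\left(11,\sqrt{6 - 2} \right)} + N{\left(10,9 \right)} = - 24 \cdot 11 \left(1 + \sqrt{6 - 2}\right) - 1 = - 24 \cdot 11 \left(1 + \sqrt{4}\right) - 1 = - 24 \cdot 11 \left(1 + 2\right) - 1 = - 24 \cdot 11 \cdot 3 - 1 = \left(-24\right) 33 - 1 = -792 - 1 = -793$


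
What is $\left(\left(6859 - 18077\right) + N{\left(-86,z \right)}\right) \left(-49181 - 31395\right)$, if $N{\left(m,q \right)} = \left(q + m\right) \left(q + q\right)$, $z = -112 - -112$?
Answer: $903901568$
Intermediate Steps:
$z = 0$ ($z = -112 + 112 = 0$)
$N{\left(m,q \right)} = 2 q \left(m + q\right)$ ($N{\left(m,q \right)} = \left(m + q\right) 2 q = 2 q \left(m + q\right)$)
$\left(\left(6859 - 18077\right) + N{\left(-86,z \right)}\right) \left(-49181 - 31395\right) = \left(\left(6859 - 18077\right) + 2 \cdot 0 \left(-86 + 0\right)\right) \left(-49181 - 31395\right) = \left(\left(6859 - 18077\right) + 2 \cdot 0 \left(-86\right)\right) \left(-49181 - 31395\right) = \left(-11218 + 0\right) \left(-80576\right) = \left(-11218\right) \left(-80576\right) = 903901568$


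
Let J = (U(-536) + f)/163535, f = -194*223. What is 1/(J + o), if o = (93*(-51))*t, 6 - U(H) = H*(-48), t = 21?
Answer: -163535/16288645589 ≈ -1.0040e-5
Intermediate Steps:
U(H) = 6 + 48*H (U(H) = 6 - H*(-48) = 6 - (-48)*H = 6 + 48*H)
f = -43262
J = -68984/163535 (J = ((6 + 48*(-536)) - 43262)/163535 = ((6 - 25728) - 43262)*(1/163535) = (-25722 - 43262)*(1/163535) = -68984*1/163535 = -68984/163535 ≈ -0.42183)
o = -99603 (o = (93*(-51))*21 = -4743*21 = -99603)
1/(J + o) = 1/(-68984/163535 - 99603) = 1/(-16288645589/163535) = -163535/16288645589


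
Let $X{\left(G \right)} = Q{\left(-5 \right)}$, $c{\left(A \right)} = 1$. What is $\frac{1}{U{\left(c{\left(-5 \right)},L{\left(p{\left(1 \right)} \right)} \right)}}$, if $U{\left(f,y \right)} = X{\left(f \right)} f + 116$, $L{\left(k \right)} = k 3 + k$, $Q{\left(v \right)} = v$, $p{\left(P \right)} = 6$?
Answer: $\frac{1}{111} \approx 0.009009$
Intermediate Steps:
$X{\left(G \right)} = -5$
$L{\left(k \right)} = 4 k$ ($L{\left(k \right)} = 3 k + k = 4 k$)
$U{\left(f,y \right)} = 116 - 5 f$ ($U{\left(f,y \right)} = - 5 f + 116 = 116 - 5 f$)
$\frac{1}{U{\left(c{\left(-5 \right)},L{\left(p{\left(1 \right)} \right)} \right)}} = \frac{1}{116 - 5} = \frac{1}{111}$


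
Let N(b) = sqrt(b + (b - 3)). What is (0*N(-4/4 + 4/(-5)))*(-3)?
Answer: 0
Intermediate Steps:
N(b) = sqrt(-3 + 2*b) (N(b) = sqrt(b + (-3 + b)) = sqrt(-3 + 2*b))
(0*N(-4/4 + 4/(-5)))*(-3) = (0*sqrt(-3 + 2*(-4/4 + 4/(-5))))*(-3) = (0*sqrt(-3 + 2*(-4*1/4 + 4*(-1/5))))*(-3) = (0*sqrt(-3 + 2*(-1 - 4/5)))*(-3) = (0*sqrt(-3 + 2*(-9/5)))*(-3) = (0*sqrt(-3 - 18/5))*(-3) = (0*sqrt(-33/5))*(-3) = (0*(I*sqrt(165)/5))*(-3) = 0*(-3) = 0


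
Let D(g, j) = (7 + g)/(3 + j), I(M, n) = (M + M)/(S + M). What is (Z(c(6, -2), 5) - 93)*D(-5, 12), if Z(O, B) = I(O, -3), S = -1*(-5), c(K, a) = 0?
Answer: -62/5 ≈ -12.400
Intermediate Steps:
S = 5
I(M, n) = 2*M/(5 + M) (I(M, n) = (M + M)/(5 + M) = (2*M)/(5 + M) = 2*M/(5 + M))
Z(O, B) = 2*O/(5 + O)
D(g, j) = (7 + g)/(3 + j)
(Z(c(6, -2), 5) - 93)*D(-5, 12) = (2*0/(5 + 0) - 93)*((7 - 5)/(3 + 12)) = (2*0/5 - 93)*(2/15) = (2*0*(1/5) - 93)*((1/15)*2) = (0 - 93)*(2/15) = -93*2/15 = -62/5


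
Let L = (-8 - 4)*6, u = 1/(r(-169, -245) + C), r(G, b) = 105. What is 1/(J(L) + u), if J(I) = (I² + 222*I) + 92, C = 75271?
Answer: -75376/807126207 ≈ -9.3388e-5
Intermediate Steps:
u = 1/75376 (u = 1/(105 + 75271) = 1/75376 ≈ 1.3267e-5)
L = -72 (L = -12*6 = -72)
J(I) = 92 + I² + 222*I
1/(J(L) + u) = 1/((92 + (-72)² + 222*(-72)) + 1/75376) = 1/((92 + 5184 - 15984) + 1/75376) = 1/(-10708 + 1/75376) = 1/(-807126207/75376) = -75376/807126207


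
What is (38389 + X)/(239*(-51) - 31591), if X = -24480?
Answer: -13909/43780 ≈ -0.31770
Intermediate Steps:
(38389 + X)/(239*(-51) - 31591) = (38389 - 24480)/(239*(-51) - 31591) = 13909/(-12189 - 31591) = 13909/(-43780) = 13909*(-1/43780) = -13909/43780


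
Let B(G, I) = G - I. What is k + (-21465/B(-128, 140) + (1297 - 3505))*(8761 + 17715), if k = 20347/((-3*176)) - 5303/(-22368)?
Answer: -309584094764457/5495072 ≈ -5.6338e+7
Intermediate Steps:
k = -3141123/82016 (k = 20347/(-528) - 5303*(-1/22368) = 20347*(-1/528) + 5303/22368 = -20347/528 + 5303/22368 = -3141123/82016 ≈ -38.299)
k + (-21465/B(-128, 140) + (1297 - 3505))*(8761 + 17715) = -3141123/82016 + (-21465/(-128 - 1*140) + (1297 - 3505))*(8761 + 17715) = -3141123/82016 + (-21465/(-128 - 140) - 2208)*26476 = -3141123/82016 + (-21465/(-268) - 2208)*26476 = -3141123/82016 + (-21465*(-1/268) - 2208)*26476 = -3141123/82016 + (21465/268 - 2208)*26476 = -3141123/82016 - 570279/268*26476 = -3141123/82016 - 3774676701/67 = -309584094764457/5495072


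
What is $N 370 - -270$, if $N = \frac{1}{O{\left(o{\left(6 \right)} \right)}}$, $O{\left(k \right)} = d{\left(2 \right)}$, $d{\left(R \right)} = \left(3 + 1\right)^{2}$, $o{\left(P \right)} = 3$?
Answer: $\frac{2345}{8} \approx 293.13$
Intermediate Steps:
$d{\left(R \right)} = 16$ ($d{\left(R \right)} = 4^{2} = 16$)
$O{\left(k \right)} = 16$
$N = \frac{1}{16} \approx 0.0625$
$N 370 - -270 = \frac{1}{16} \cdot 370 - -270 = \frac{185}{8} + 270 = \frac{2345}{8}$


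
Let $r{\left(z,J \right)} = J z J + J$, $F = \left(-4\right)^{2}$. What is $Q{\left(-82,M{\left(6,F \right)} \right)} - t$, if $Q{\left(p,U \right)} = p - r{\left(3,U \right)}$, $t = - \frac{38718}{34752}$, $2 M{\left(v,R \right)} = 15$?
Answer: $- \frac{1489331}{5792} \approx -257.14$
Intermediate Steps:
$F = 16$
$r{\left(z,J \right)} = J + z J^{2}$ ($r{\left(z,J \right)} = z J^{2} + J = J + z J^{2}$)
$M{\left(v,R \right)} = \frac{15}{2}$ ($M{\left(v,R \right)} = \frac{1}{2} \cdot 15 = \frac{15}{2}$)
$t = - \frac{6453}{5792}$ ($t = \left(-38718\right) \frac{1}{34752} = - \frac{6453}{5792} \approx -1.1141$)
$Q{\left(p,U \right)} = p - U \left(1 + 3 U\right)$ ($Q{\left(p,U \right)} = p - U \left(1 + U 3\right) = p - U \left(1 + 3 U\right)$)
$Q{\left(-82,M{\left(6,F \right)} \right)} - t = \left(-82 - \frac{15 \left(1 + 3 \cdot \frac{15}{2}\right)}{2}\right) - - \frac{6453}{5792} = \left(-82 - \frac{15 \left(1 + \frac{45}{2}\right)}{2}\right) + \frac{6453}{5792} = \left(-82 - \frac{15}{2} \cdot \frac{47}{2}\right) + \frac{6453}{5792} = \left(-82 - \frac{705}{4}\right) + \frac{6453}{5792} = - \frac{1033}{4} + \frac{6453}{5792} = - \frac{1489331}{5792}$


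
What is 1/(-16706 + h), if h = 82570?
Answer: 1/65864 ≈ 1.5183e-5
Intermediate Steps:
1/(-16706 + h) = 1/(-16706 + 82570) = 1/65864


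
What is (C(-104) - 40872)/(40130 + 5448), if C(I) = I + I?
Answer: -1580/1753 ≈ -0.90131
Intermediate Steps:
C(I) = 2*I
(C(-104) - 40872)/(40130 + 5448) = (2*(-104) - 40872)/(40130 + 5448) = (-208 - 40872)/45578 = -41080*1/45578 = -1580/1753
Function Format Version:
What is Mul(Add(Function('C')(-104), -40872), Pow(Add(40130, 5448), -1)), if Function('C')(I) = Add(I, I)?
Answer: Rational(-1580, 1753) ≈ -0.90131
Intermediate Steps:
Function('C')(I) = Mul(2, I)
Mul(Add(Function('C')(-104), -40872), Pow(Add(40130, 5448), -1)) = Mul(Add(Mul(2, -104), -40872), Pow(Add(40130, 5448), -1)) = Mul(Add(-208, -40872), Pow(45578, -1)) = Mul(-41080, Rational(1, 45578)) = Rational(-1580, 1753)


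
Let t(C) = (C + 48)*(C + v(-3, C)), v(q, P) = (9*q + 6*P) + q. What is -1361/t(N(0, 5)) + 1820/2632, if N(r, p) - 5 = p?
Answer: 11433/109040 ≈ 0.10485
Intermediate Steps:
N(r, p) = 5 + p
v(q, P) = 6*P + 10*q (v(q, P) = (6*P + 9*q) + q = 6*P + 10*q)
t(C) = (-30 + 7*C)*(48 + C) (t(C) = (C + 48)*(C + (6*C + 10*(-3))) = (48 + C)*(C + (6*C - 30)) = (48 + C)*(C + (-30 + 6*C)) = (48 + C)*(-30 + 7*C) = (-30 + 7*C)*(48 + C))
-1361/t(N(0, 5)) + 1820/2632 = -1361/(-1440 + 7*(5 + 5)² + 306*(5 + 5)) + 1820/2632 = -1361/(-1440 + 7*10² + 306*10) + 1820*(1/2632) = -1361/(-1440 + 7*100 + 3060) + 65/94 = -1361/(-1440 + 700 + 3060) + 65/94 = -1361/2320 + 65/94 = 11433/109040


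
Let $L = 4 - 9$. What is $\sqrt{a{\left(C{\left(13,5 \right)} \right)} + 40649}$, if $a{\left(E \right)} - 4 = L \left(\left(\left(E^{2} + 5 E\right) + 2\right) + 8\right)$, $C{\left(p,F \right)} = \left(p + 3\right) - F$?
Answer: $\sqrt{39723} \approx 199.31$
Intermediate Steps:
$L = -5$ ($L = 4 - 9 = -5$)
$C{\left(p,F \right)} = 3 + p - F$ ($C{\left(p,F \right)} = \left(3 + p\right) - F = 3 + p - F$)
$a{\left(E \right)} = -46 - 25 E - 5 E^{2}$ ($a{\left(E \right)} = 4 - 5 \left(\left(\left(E^{2} + 5 E\right) + 2\right) + 8\right) = 4 - 5 \left(\left(2 + E^{2} + 5 E\right) + 8\right) = 4 - 5 \left(10 + E^{2} + 5 E\right) = 4 - \left(50 + 5 E^{2} + 25 E\right) = -46 - 25 E - 5 E^{2}$)
$\sqrt{a{\left(C{\left(13,5 \right)} \right)} + 40649} = \sqrt{\left(-46 - 25 \left(3 + 13 - 5\right) - 5 \left(3 + 13 - 5\right)^{2}\right) + 40649} = \sqrt{\left(-46 - 275 - 5 \cdot 11^{2}\right) + 40649} = \sqrt{\left(-46 - 275 - 605\right) + 40649} = \sqrt{-926 + 40649} = \sqrt{39723}$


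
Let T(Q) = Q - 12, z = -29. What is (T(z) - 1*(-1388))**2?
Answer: 1814409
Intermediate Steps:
T(Q) = -12 + Q
(T(z) - 1*(-1388))**2 = ((-12 - 29) - 1*(-1388))**2 = (-41 + 1388)**2 = 1347**2 = 1814409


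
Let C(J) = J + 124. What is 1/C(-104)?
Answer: 1/20 ≈ 0.050000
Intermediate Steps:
C(J) = 124 + J
1/C(-104) = 1/(124 - 104) = 1/20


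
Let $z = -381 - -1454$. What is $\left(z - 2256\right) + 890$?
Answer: $-293$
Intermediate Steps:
$z = 1073$ ($z = -381 + 1454 = 1073$)
$\left(z - 2256\right) + 890 = \left(1073 - 2256\right) + 890 = -1183 + 890 = -293$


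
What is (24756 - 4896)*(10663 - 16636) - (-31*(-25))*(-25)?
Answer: -118604405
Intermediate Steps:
(24756 - 4896)*(10663 - 16636) - (-31*(-25))*(-25) = 19860*(-5973) - 775*(-25) = -118623780 - 1*(-19375) = -118623780 + 19375 = -118604405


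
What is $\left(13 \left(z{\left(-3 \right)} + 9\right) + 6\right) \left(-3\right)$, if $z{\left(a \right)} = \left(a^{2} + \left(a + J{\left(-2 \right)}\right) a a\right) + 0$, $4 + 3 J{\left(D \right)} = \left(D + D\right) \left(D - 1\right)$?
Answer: $-603$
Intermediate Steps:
$J{\left(D \right)} = - \frac{4}{3} + \frac{2 D \left(-1 + D\right)}{3}$ ($J{\left(D \right)} = - \frac{4}{3} + \frac{\left(D + D\right) \left(D - 1\right)}{3} = - \frac{4}{3} + \frac{2 D \left(-1 + D\right)}{3}$)
$z{\left(a \right)} = a^{2} + a^{2} \left(\frac{8}{3} + a\right)$ ($z{\left(a \right)} = \left(a^{2} + \left(a - - \frac{8}{3}\right) a a\right) + 0 = \left(a^{2} + \left(a + \left(- \frac{4}{3} + \frac{4}{3} + \frac{2}{3} \cdot 4\right)\right) a a\right) + 0 = \left(a^{2} + \left(a + \left(- \frac{4}{3} + \frac{4}{3} + \frac{8}{3}\right)\right) a a\right) + 0 = \left(a^{2} + \left(a + \frac{8}{3}\right) a a\right) + 0 = \left(a^{2} + \left(\frac{8}{3} + a\right) a a\right) + 0 = \left(a^{2} + a \left(\frac{8}{3} + a\right) a\right) + 0 = \left(a^{2} + a^{2} \left(\frac{8}{3} + a\right)\right) + 0 = a^{2} + a^{2} \left(\frac{8}{3} + a\right)$)
$\left(13 \left(z{\left(-3 \right)} + 9\right) + 6\right) \left(-3\right) = \left(13 \left(\left(-3\right)^{2} \left(\frac{11}{3} - 3\right) + 9\right) + 6\right) \left(-3\right) = \left(13 \left(9 \cdot \frac{2}{3} + 9\right) + 6\right) \left(-3\right) = \left(13 \left(6 + 9\right) + 6\right) \left(-3\right) = \left(13 \cdot 15 + 6\right) \left(-3\right) = \left(195 + 6\right) \left(-3\right) = 201 \left(-3\right) = -603$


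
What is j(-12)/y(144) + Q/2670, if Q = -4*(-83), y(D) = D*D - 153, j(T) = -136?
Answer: 1078406/9159435 ≈ 0.11774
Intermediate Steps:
y(D) = -153 + D**2 (y(D) = D**2 - 153 = -153 + D**2)
Q = 332
j(-12)/y(144) + Q/2670 = -136/(-153 + 144**2) + 332/2670 = -136/(-153 + 20736) + 332*(1/2670) = -136/20583 + 166/1335 = 1078406/9159435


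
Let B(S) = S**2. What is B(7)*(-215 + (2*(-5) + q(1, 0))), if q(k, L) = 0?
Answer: -11025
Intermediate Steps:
B(7)*(-215 + (2*(-5) + q(1, 0))) = 7**2*(-215 + (2*(-5) + 0)) = 49*(-215 + (-10 + 0)) = 49*(-215 - 10) = 49*(-225) = -11025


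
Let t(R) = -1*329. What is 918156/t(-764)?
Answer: -918156/329 ≈ -2790.7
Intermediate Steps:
t(R) = -329
918156/t(-764) = 918156/(-329) = 918156*(-1/329) = -918156/329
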